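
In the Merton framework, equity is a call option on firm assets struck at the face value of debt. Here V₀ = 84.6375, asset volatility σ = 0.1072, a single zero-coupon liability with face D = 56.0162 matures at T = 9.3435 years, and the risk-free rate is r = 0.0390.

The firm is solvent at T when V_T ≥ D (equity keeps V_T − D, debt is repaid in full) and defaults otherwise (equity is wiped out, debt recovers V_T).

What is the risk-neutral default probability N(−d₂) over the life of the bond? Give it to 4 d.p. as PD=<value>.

PD=0.0136

d₁ = [ln(V₀/D) + (r + σ²/2)T] / (σ√T)
   = [ln(84.6375/56.0162) + (0.0390 + 0.5·0.1072²)·9.3435] / (0.1072·√9.3435)
   = [0.412736 + 0.418084] / 0.327680 = 2.535463
d₂ = d₁ − σ√T = 2.535463 − 0.327680 = 2.207784
risk-neutral PD = N(−d₂) = N(-2.207784) = 0.013630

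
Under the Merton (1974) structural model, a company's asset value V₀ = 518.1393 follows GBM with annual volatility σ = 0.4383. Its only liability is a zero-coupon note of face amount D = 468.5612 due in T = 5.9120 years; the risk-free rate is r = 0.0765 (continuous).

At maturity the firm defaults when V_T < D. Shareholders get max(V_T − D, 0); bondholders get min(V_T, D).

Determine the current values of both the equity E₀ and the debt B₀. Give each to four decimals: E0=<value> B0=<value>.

d₁ = [ln(V₀/D) + (r + σ²/2)T] / (σ√T)
   = [ln(518.1393/468.5612) + (0.0765 + 0.5·0.4383²)·5.9120] / (0.4383·√5.9120)
   = [0.100577 + 1.020136] / 1.065709 = 1.051613
d₂ = d₁ − σ√T = 1.051613 − 1.065709 = -0.014096
N(d₁) = 0.853511,  N(d₂) = 0.494377,  e^(−rT) = 0.636184
E₀ = V₀·N(d₁) − D·e^(−rT)·N(d₂)
   = 518.1393·0.853511 − 468.5612·0.636184·0.494377 = 294.868598
B₀ = V₀ − E₀ = 518.1393 − 294.868598 = 223.270702

E0=294.8686 B0=223.2707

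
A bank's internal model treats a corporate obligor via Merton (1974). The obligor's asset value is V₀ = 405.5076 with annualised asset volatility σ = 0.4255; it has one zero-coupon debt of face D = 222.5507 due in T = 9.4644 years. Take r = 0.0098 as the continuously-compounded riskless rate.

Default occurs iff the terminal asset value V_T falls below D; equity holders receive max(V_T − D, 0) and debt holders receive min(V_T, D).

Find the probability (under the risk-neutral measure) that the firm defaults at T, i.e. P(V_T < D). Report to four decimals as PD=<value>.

d₁ = [ln(V₀/D) + (r + σ²/2)T] / (σ√T)
   = [ln(405.5076/222.5507) + (0.0098 + 0.5·0.4255²)·9.4644] / (0.4255·√9.4644)
   = [0.599985 + 0.949517] / 1.309019 = 1.183712
d₂ = d₁ − σ√T = 1.183712 − 1.309019 = -0.125308
risk-neutral PD = N(−d₂) = N(0.125308) = 0.549860

PD=0.5499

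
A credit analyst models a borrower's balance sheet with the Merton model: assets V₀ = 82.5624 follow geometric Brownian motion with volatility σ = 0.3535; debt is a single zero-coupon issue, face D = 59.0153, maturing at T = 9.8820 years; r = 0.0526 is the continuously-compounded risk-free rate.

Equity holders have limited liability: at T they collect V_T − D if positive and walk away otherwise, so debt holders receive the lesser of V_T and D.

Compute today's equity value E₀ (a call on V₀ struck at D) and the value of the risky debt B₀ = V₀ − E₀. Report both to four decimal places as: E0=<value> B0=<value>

E0=54.4019 B0=28.1605

d₁ = [ln(V₀/D) + (r + σ²/2)T] / (σ√T)
   = [ln(82.5624/59.0153) + (0.0526 + 0.5·0.3535²)·9.8820] / (0.3535·√9.8820)
   = [0.335758 + 1.137232] / 1.111250 = 1.325524
d₂ = d₁ − σ√T = 1.325524 − 1.111250 = 0.214274
N(d₁) = 0.907501,  N(d₂) = 0.584833,  e^(−rT) = 0.594644
E₀ = V₀·N(d₁) − D·e^(−rT)·N(d₂)
   = 82.5624·0.907501 − 59.0153·0.594644·0.584833 = 54.401894
B₀ = V₀ − E₀ = 82.5624 − 54.401894 = 28.160506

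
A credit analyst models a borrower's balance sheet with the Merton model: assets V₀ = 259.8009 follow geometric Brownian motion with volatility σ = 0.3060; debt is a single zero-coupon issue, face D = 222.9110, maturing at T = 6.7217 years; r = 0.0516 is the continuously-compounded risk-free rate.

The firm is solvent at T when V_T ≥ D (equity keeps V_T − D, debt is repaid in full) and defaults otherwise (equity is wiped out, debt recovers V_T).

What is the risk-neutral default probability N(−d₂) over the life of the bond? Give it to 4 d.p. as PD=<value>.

PD=0.4077

d₁ = [ln(V₀/D) + (r + σ²/2)T] / (σ√T)
   = [ln(259.8009/222.9110) + (0.0516 + 0.5·0.3060²)·6.7217] / (0.3060·√6.7217)
   = [0.153143 + 0.661536] / 0.793343 = 1.026894
d₂ = d₁ − σ√T = 1.026894 − 0.793343 = 0.233551
risk-neutral PD = N(−d₂) = N(-0.233551) = 0.407667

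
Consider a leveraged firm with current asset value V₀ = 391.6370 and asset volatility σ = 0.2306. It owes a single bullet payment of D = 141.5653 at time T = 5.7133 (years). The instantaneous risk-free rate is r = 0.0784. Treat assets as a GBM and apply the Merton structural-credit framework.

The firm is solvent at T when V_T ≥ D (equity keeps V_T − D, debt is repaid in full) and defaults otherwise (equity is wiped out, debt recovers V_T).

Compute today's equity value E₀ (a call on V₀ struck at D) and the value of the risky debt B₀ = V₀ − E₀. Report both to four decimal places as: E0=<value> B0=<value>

E0=301.3051 B0=90.3319

d₁ = [ln(V₀/D) + (r + σ²/2)T] / (σ√T)
   = [ln(391.6370/141.5653) + (0.0784 + 0.5·0.2306²)·5.7133] / (0.2306·√5.7133)
   = [1.017574 + 0.599829] / 0.551192 = 2.934374
d₂ = d₁ − σ√T = 2.934374 − 0.551192 = 2.383182
N(d₁) = 0.998329,  N(d₂) = 0.991418,  e^(−rT) = 0.638954
E₀ = V₀·N(d₁) − D·e^(−rT)·N(d₂)
   = 391.6370·0.998329 − 141.5653·0.638954·0.991418 = 301.305070
B₀ = V₀ − E₀ = 391.6370 − 301.305070 = 90.331930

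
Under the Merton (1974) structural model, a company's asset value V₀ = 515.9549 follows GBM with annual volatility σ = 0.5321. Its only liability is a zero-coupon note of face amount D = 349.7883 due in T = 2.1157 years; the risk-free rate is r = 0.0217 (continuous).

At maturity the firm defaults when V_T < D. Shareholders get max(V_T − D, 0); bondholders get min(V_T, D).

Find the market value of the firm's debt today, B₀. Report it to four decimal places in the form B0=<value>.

B0=278.6455

d₁ = [ln(V₀/D) + (r + σ²/2)T] / (σ√T)
   = [ln(515.9549/349.7883) + (0.0217 + 0.5·0.5321²)·2.1157] / (0.5321·√2.1157)
   = [0.388691 + 0.345420] / 0.773963 = 0.948510
d₂ = d₁ − σ√T = 0.948510 − 0.773963 = 0.174546
N(d₁) = 0.828565,  N(d₂) = 0.569282,  e^(−rT) = 0.955127
E₀ = V₀·N(d₁) − D·e^(−rT)·N(d₂)
   = 515.9549·0.828565 − 349.7883·0.955127·0.569282 = 237.309402
B₀ = V₀ − E₀ = 515.9549 − 237.309402 = 278.645498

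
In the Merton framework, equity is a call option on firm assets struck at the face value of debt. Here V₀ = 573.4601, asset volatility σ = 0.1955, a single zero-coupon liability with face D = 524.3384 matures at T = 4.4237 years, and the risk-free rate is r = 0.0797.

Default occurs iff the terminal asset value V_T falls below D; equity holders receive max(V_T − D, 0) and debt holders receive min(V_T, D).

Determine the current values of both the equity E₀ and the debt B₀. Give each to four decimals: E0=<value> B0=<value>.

d₁ = [ln(V₀/D) + (r + σ²/2)T] / (σ√T)
   = [ln(573.4601/524.3384) + (0.0797 + 0.5·0.1955²)·4.4237] / (0.1955·√4.4237)
   = [0.089551 + 0.437106] / 0.411187 = 1.280822
d₂ = d₁ − σ√T = 1.280822 − 0.411187 = 0.869634
N(d₁) = 0.899872,  N(d₂) = 0.807750,  e^(−rT) = 0.702880
E₀ = V₀·N(d₁) − D·e^(−rT)·N(d₂)
   = 573.4601·0.899872 − 524.3384·0.702880·0.807750 = 218.346754
B₀ = V₀ − E₀ = 573.4601 − 218.346754 = 355.113346

E0=218.3468 B0=355.1133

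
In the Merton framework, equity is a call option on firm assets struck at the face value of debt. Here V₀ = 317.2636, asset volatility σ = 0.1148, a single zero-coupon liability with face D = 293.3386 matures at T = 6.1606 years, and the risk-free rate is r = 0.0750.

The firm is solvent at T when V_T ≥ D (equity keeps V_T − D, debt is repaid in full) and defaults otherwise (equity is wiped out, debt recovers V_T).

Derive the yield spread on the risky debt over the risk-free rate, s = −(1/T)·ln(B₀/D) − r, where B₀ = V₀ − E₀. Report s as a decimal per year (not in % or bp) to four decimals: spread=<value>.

spread=0.0007

d₁ = [ln(V₀/D) + (r + σ²/2)T] / (σ√T)
   = [ln(317.2636/293.3386) + (0.0750 + 0.5·0.1148²)·6.1606] / (0.1148·√6.1606)
   = [0.078405 + 0.502640] / 0.284940 = 2.039187
d₂ = d₁ − σ√T = 2.039187 − 0.284940 = 1.754247
N(d₁) = 0.979284,  N(d₂) = 0.960306,  e^(−rT) = 0.629994
E₀ = V₀·N(d₁) − D·e^(−rT)·N(d₂)
   = 317.2636·0.979284 − 293.3386·0.629994·0.960306 = 133.225243
B₀ = V₀ − E₀ = 317.2636 − 133.225243 = 184.038357
spread = −(1/T)·ln(B₀/D) − r = −(1/6.1606)·ln(184.038357/293.3386) − 0.0750 = 0.00067175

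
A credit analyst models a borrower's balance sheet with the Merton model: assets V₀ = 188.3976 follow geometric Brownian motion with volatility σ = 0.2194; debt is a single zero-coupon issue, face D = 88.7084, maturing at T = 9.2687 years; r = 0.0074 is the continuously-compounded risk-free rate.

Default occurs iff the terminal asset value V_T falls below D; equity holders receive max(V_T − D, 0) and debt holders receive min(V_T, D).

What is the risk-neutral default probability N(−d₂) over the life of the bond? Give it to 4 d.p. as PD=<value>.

d₁ = [ln(V₀/D) + (r + σ²/2)T] / (σ√T)
   = [ln(188.3976/88.7084) + (0.0074 + 0.5·0.2194²)·9.2687] / (0.2194·√9.2687)
   = [0.753200 + 0.291669] / 0.667953 = 1.564285
d₂ = d₁ − σ√T = 1.564285 − 0.667953 = 0.896332
risk-neutral PD = N(−d₂) = N(-0.896332) = 0.185038

PD=0.1850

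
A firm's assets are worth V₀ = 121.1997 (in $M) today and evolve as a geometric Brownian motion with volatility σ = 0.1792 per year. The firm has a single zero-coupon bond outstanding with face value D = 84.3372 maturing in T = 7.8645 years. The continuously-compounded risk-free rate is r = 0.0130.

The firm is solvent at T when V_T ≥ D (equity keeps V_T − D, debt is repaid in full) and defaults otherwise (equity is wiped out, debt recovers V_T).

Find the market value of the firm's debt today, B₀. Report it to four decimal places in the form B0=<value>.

d₁ = [ln(V₀/D) + (r + σ²/2)T] / (σ√T)
   = [ln(121.1997/84.3372) + (0.0130 + 0.5·0.1792²)·7.8645] / (0.1792·√7.8645)
   = [0.362617 + 0.228513] / 0.502543 = 1.176277
d₂ = d₁ − σ√T = 1.176277 − 0.502543 = 0.673733
N(d₁) = 0.880258,  N(d₂) = 0.749759,  e^(−rT) = 0.902814
E₀ = V₀·N(d₁) − D·e^(−rT)·N(d₂)
   = 121.1997·0.880258 − 84.3372·0.902814·0.749759 = 49.599677
B₀ = V₀ − E₀ = 121.1997 − 49.599677 = 71.600023

B0=71.6000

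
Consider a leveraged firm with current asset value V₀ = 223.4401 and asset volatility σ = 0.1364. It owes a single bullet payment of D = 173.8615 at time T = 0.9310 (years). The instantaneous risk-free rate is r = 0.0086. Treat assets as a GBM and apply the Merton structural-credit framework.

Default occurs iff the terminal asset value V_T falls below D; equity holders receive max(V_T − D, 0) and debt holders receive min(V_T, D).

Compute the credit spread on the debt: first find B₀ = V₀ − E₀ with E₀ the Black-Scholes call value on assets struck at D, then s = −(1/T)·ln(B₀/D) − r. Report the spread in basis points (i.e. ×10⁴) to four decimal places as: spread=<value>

d₁ = [ln(V₀/D) + (r + σ²/2)T] / (σ√T)
   = [ln(223.4401/173.8615) + (0.0086 + 0.5·0.1364²)·0.9310] / (0.1364·√0.9310)
   = [0.250884 + 0.016667] / 0.131610 = 2.032911
d₂ = d₁ − σ√T = 2.032911 − 0.131610 = 1.901301
N(d₁) = 0.978969,  N(d₂) = 0.971369,  e^(−rT) = 0.992025
E₀ = V₀·N(d₁) − D·e^(−rT)·N(d₂)
   = 223.4401·0.978969 − 173.8615·0.992025·0.971369 = 51.204152
B₀ = V₀ − E₀ = 223.4401 − 51.204152 = 172.235948
spread = −(1/T)·ln(B₀/D) − r = −(1/0.9310)·ln(172.235948/173.8615) − 0.0086 = 0.00148988
in basis points: 0.00148988 × 10⁴ = 14.8988 bp

spread=14.8988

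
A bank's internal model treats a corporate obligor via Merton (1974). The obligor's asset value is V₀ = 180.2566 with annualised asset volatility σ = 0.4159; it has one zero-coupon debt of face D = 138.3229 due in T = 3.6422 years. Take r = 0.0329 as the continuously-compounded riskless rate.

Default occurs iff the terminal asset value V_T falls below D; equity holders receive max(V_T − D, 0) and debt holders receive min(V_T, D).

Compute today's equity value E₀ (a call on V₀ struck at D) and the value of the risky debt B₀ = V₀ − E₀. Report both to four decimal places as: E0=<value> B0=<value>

d₁ = [ln(V₀/D) + (r + σ²/2)T] / (σ√T)
   = [ln(180.2566/138.3229) + (0.0329 + 0.5·0.4159²)·3.6422] / (0.4159·√3.6422)
   = [0.264791 + 0.434829] / 0.793726 = 0.881437
d₂ = d₁ − σ√T = 0.881437 − 0.793726 = 0.087711
N(d₁) = 0.810959,  N(d₂) = 0.534947,  e^(−rT) = 0.887073
E₀ = V₀·N(d₁) − D·e^(−rT)·N(d₂)
   = 180.2566·0.810959 − 138.3229·0.887073·0.534947 = 80.541499
B₀ = V₀ − E₀ = 180.2566 − 80.541499 = 99.715101

E0=80.5415 B0=99.7151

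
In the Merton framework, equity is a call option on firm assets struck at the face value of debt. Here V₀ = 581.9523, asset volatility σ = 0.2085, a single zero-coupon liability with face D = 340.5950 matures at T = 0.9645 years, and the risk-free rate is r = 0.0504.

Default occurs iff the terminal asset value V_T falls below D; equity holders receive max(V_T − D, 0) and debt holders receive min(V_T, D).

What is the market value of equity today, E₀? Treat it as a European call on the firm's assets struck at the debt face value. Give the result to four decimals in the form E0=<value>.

E0=257.5742

d₁ = [ln(V₀/D) + (r + σ²/2)T] / (σ√T)
   = [ln(581.9523/340.5950) + (0.0504 + 0.5·0.2085²)·0.9645] / (0.2085·√0.9645)
   = [0.535694 + 0.069575] / 0.204766 = 2.955914
d₂ = d₁ − σ√T = 2.955914 − 0.204766 = 2.751148
N(d₁) = 0.998441,  N(d₂) = 0.997031,  e^(−rT) = 0.952552
E₀ = V₀·N(d₁) − D·e^(−rT)·N(d₂)
   = 581.9523·0.998441 − 340.5950·0.952552·0.997031 = 257.574177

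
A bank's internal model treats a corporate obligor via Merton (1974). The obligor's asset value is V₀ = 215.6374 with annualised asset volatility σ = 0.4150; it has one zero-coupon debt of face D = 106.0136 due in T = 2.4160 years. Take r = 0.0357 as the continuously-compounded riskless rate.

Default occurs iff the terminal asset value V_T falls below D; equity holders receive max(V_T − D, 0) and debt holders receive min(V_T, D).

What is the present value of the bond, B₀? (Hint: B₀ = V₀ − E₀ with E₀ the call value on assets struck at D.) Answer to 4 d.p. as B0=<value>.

d₁ = [ln(V₀/D) + (r + σ²/2)T] / (σ√T)
   = [ln(215.6374/106.0136) + (0.0357 + 0.5·0.4150²)·2.4160] / (0.4150·√2.4160)
   = [0.710031 + 0.294299] / 0.645055 = 1.556969
d₂ = d₁ − σ√T = 1.556969 − 0.645055 = 0.911914
N(d₁) = 0.940261,  N(d₂) = 0.819093,  e^(−rT) = 0.917364
E₀ = V₀·N(d₁) − D·e^(−rT)·N(d₂)
   = 215.6374·0.940261 − 106.0136·0.917364·0.819093 = 123.096167
B₀ = V₀ − E₀ = 215.6374 − 123.096167 = 92.541233

B0=92.5412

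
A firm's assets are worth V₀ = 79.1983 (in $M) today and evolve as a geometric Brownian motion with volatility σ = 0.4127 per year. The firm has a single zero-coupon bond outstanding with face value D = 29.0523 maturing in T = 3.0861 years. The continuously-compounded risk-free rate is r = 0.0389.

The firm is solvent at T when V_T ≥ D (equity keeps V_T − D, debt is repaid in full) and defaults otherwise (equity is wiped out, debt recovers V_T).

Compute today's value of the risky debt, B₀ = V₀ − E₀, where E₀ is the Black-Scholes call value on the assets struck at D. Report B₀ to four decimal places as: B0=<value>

B0=24.9480

d₁ = [ln(V₀/D) + (r + σ²/2)T] / (σ√T)
   = [ln(79.1983/29.0523) + (0.0389 + 0.5·0.4127²)·3.0861] / (0.4127·√3.0861)
   = [1.002857 + 0.382864] / 0.725002 = 1.911333
d₂ = d₁ − σ√T = 1.911333 − 0.725002 = 1.186330
N(d₁) = 0.972019,  N(d₂) = 0.882254,  e^(−rT) = 0.886877
E₀ = V₀·N(d₁) − D·e^(−rT)·N(d₂)
   = 79.1983·0.972019 − 29.0523·0.886877·0.882254 = 54.250270
B₀ = V₀ − E₀ = 79.1983 − 54.250270 = 24.948030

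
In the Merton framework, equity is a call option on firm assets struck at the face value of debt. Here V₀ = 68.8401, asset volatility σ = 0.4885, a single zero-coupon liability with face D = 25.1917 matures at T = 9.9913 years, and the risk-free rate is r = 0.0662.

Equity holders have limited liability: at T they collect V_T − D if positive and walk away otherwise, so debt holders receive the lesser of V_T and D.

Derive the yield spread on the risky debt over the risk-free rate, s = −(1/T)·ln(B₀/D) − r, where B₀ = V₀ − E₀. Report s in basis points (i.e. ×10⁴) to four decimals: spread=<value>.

spread=235.3988

d₁ = [ln(V₀/D) + (r + σ²/2)T] / (σ√T)
   = [ln(68.8401/25.1917) + (0.0662 + 0.5·0.4885²)·9.9913] / (0.4885·√9.9913)
   = [1.005272 + 1.853547] / 1.544101 = 1.851446
d₂ = d₁ − σ√T = 1.851446 − 1.544101 = 0.307346
N(d₁) = 0.967947,  N(d₂) = 0.620710,  e^(−rT) = 0.516116
E₀ = V₀·N(d₁) − D·e^(−rT)·N(d₂)
   = 68.8401·0.967947 − 25.1917·0.516116·0.620710 = 58.563222
B₀ = V₀ − E₀ = 68.8401 − 58.563222 = 10.276878
spread = −(1/T)·ln(B₀/D) − r = −(1/9.9913)·ln(10.276878/25.1917) − 0.0662 = 0.02353988
in basis points: 0.02353988 × 10⁴ = 235.3988 bp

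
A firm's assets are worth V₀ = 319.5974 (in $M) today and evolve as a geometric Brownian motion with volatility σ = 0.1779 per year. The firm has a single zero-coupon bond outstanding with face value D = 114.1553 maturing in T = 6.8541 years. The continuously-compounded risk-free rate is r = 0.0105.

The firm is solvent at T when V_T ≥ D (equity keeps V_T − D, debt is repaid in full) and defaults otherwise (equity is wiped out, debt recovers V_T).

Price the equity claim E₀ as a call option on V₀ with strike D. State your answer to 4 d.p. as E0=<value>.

E0=213.6226

d₁ = [ln(V₀/D) + (r + σ²/2)T] / (σ√T)
   = [ln(319.5974/114.1553) + (0.0105 + 0.5·0.1779²)·6.8541] / (0.1779·√6.8541)
   = [1.029502 + 0.180429] / 0.465748 = 2.597822
d₂ = d₁ − σ√T = 2.597822 − 0.465748 = 2.132074
N(d₁) = 0.995309,  N(d₂) = 0.983500,  e^(−rT) = 0.930561
E₀ = V₀·N(d₁) − D·e^(−rT)·N(d₂)
   = 319.5974·0.995309 − 114.1553·0.930561·0.983500 = 213.622598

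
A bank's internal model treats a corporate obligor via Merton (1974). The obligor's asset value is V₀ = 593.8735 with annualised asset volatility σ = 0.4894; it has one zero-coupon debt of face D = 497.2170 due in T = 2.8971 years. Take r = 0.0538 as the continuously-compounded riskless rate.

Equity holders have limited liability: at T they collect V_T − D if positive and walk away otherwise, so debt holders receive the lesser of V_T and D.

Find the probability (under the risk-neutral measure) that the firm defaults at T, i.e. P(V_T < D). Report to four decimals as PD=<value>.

PD=0.5064

d₁ = [ln(V₀/D) + (r + σ²/2)T] / (σ√T)
   = [ln(593.8735/497.2170) + (0.0538 + 0.5·0.4894²)·2.8971] / (0.4894·√2.8971)
   = [0.177640 + 0.502810] / 0.833001 = 0.816865
d₂ = d₁ − σ√T = 0.816865 − 0.833001 = -0.016137
risk-neutral PD = N(−d₂) = N(0.016137) = 0.506437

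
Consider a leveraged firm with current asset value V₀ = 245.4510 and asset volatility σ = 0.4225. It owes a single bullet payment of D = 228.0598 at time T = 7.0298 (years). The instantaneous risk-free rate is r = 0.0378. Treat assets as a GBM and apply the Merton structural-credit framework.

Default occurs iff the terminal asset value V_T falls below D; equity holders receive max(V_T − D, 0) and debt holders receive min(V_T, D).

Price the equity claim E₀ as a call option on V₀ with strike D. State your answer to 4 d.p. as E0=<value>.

E0=128.1405

d₁ = [ln(V₀/D) + (r + σ²/2)T] / (σ√T)
   = [ln(245.4510/228.0598) + (0.0378 + 0.5·0.4225²)·7.0298] / (0.4225·√7.0298)
   = [0.073489 + 0.893158] / 1.120207 = 0.862919
d₂ = d₁ − σ√T = 0.862919 − 1.120207 = -0.257288
N(d₁) = 0.805909,  N(d₂) = 0.398478,  e^(−rT) = 0.766649
E₀ = V₀·N(d₁) − D·e^(−rT)·N(d₂)
   = 245.4510·0.805909 − 228.0598·0.766649·0.398478 = 128.140513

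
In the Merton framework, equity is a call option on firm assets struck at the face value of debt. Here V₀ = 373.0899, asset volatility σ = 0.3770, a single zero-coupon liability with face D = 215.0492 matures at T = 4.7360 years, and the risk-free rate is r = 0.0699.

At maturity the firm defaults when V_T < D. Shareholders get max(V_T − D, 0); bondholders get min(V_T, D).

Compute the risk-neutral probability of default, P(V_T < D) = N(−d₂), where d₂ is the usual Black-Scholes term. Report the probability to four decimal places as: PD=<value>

d₁ = [ln(V₀/D) + (r + σ²/2)T] / (σ√T)
   = [ln(373.0899/215.0492) + (0.0699 + 0.5·0.3770²)·4.7360] / (0.3770·√4.7360)
   = [0.550953 + 0.667608] / 0.820441 = 1.485251
d₂ = d₁ − σ√T = 1.485251 − 0.820441 = 0.664810
risk-neutral PD = N(−d₂) = N(-0.664810) = 0.253086

PD=0.2531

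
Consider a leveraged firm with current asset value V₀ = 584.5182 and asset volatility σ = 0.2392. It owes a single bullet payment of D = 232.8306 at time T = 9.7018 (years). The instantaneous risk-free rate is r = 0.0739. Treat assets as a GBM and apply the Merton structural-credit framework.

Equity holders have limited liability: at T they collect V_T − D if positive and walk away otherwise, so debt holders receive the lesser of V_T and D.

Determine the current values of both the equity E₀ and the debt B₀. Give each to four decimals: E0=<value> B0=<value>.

d₁ = [ln(V₀/D) + (r + σ²/2)T] / (σ√T)
   = [ln(584.5182/232.8306) + (0.0739 + 0.5·0.2392²)·9.7018] / (0.2392·√9.7018)
   = [0.920477 + 0.994515] / 0.745053 = 2.570275
d₂ = d₁ − σ√T = 2.570275 − 0.745053 = 1.825222
N(d₁) = 0.994919,  N(d₂) = 0.966016,  e^(−rT) = 0.488233
E₀ = V₀·N(d₁) − D·e^(−rT)·N(d₂)
   = 584.5182·0.994919 − 232.8306·0.488233·0.966016 = 471.735926
B₀ = V₀ − E₀ = 584.5182 − 471.735926 = 112.782274

E0=471.7359 B0=112.7823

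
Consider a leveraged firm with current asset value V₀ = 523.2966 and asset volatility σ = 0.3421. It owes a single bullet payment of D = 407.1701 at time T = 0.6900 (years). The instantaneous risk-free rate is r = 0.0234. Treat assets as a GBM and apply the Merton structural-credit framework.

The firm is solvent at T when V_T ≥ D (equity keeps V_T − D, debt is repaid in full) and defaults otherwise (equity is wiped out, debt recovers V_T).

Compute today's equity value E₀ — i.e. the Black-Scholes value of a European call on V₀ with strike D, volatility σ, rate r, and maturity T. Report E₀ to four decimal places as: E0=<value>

d₁ = [ln(V₀/D) + (r + σ²/2)T] / (σ√T)
   = [ln(523.2966/407.1701) + (0.0234 + 0.5·0.3421²)·0.6900] / (0.3421·√0.6900)
   = [0.250917 + 0.056522] / 0.284170 = 1.081888
d₂ = d₁ − σ√T = 1.081888 − 0.284170 = 0.797718
N(d₁) = 0.860349,  N(d₂) = 0.787483,  e^(−rT) = 0.983984
E₀ = V₀·N(d₁) − D·e^(−rT)·N(d₂)
   = 523.2966·0.860349 − 407.1701·0.983984·0.787483 = 134.713557

E0=134.7136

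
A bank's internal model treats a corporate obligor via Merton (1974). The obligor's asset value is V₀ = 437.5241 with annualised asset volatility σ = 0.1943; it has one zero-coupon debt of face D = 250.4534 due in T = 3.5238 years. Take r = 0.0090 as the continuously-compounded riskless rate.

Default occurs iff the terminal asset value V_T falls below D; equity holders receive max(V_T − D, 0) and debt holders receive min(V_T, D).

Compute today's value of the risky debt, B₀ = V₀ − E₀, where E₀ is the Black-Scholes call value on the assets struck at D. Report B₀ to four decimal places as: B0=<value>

B0=240.0108

d₁ = [ln(V₀/D) + (r + σ²/2)T] / (σ√T)
   = [ln(437.5241/250.4534) + (0.0090 + 0.5·0.1943²)·3.5238] / (0.1943·√3.5238)
   = [0.557859 + 0.098230] / 0.364736 = 1.798807
d₂ = d₁ − σ√T = 1.798807 − 0.364736 = 1.434071
N(d₁) = 0.963975,  N(d₂) = 0.924224,  e^(−rT) = 0.968783
E₀ = V₀·N(d₁) − D·e^(−rT)·N(d₂)
   = 437.5241·0.963975 − 250.4534·0.968783·0.924224 = 197.513276
B₀ = V₀ − E₀ = 437.5241 − 197.513276 = 240.010824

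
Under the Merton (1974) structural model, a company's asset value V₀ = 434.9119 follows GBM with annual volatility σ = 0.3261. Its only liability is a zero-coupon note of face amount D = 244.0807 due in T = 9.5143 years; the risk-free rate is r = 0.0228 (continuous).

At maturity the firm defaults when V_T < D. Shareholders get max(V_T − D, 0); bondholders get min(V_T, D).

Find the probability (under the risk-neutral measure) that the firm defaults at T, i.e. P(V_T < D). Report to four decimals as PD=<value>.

d₁ = [ln(V₀/D) + (r + σ²/2)T] / (σ√T)
   = [ln(434.9119/244.0807) + (0.0228 + 0.5·0.3261²)·9.5143] / (0.3261·√9.5143)
   = [0.577645 + 0.722807] / 1.005864 = 1.292870
d₂ = d₁ − σ√T = 1.292870 − 1.005864 = 0.287007
risk-neutral PD = N(−d₂) = N(-0.287007) = 0.387054

PD=0.3871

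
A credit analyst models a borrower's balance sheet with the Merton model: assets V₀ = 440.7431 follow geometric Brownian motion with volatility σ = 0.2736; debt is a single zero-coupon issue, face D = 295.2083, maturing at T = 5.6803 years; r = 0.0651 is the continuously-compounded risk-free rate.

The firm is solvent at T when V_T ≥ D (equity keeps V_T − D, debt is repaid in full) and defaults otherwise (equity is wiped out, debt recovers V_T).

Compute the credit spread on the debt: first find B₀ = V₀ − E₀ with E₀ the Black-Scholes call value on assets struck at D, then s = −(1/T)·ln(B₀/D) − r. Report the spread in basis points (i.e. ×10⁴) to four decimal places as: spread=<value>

d₁ = [ln(V₀/D) + (r + σ²/2)T] / (σ√T)
   = [ln(440.7431/295.2083) + (0.0651 + 0.5·0.2736²)·5.6803] / (0.2736·√5.6803)
   = [0.400781 + 0.582393] / 0.652081 = 1.507747
d₂ = d₁ − σ√T = 1.507747 − 0.652081 = 0.855666
N(d₁) = 0.934190,  N(d₂) = 0.803909,  e^(−rT) = 0.690881
E₀ = V₀·N(d₁) − D·e^(−rT)·N(d₂)
   = 440.7431·0.934190 − 295.2083·0.690881·0.803909 = 247.777699
B₀ = V₀ − E₀ = 440.7431 − 247.777699 = 192.965401
spread = −(1/T)·ln(B₀/D) − r = −(1/5.6803)·ln(192.965401/295.2083) − 0.0651 = 0.00974997
in basis points: 0.00974997 × 10⁴ = 97.4997 bp

spread=97.4997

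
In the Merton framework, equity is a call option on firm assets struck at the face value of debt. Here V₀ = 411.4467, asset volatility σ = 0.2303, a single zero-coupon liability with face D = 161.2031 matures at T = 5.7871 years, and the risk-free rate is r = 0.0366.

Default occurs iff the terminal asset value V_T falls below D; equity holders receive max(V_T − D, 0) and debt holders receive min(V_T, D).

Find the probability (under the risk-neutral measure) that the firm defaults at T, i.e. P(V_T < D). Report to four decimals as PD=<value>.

PD=0.0362

d₁ = [ln(V₀/D) + (r + σ²/2)T] / (σ√T)
   = [ln(411.4467/161.2031) + (0.0366 + 0.5·0.2303²)·5.7871] / (0.2303·√5.7871)
   = [0.937014 + 0.365276] / 0.554019 = 2.350626
d₂ = d₁ − σ√T = 2.350626 − 0.554019 = 1.796607
risk-neutral PD = N(−d₂) = N(-1.796607) = 0.036199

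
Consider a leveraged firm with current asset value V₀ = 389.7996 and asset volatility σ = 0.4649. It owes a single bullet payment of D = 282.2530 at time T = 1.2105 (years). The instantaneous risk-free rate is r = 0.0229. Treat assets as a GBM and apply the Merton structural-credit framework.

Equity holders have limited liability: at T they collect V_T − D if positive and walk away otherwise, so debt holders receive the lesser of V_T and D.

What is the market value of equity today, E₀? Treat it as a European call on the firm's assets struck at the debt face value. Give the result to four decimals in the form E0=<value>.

E0=139.3248

d₁ = [ln(V₀/D) + (r + σ²/2)T] / (σ√T)
   = [ln(389.7996/282.2530) + (0.0229 + 0.5·0.4649²)·1.2105] / (0.4649·√1.2105)
   = [0.322829 + 0.158534] / 0.511496 = 0.941090
d₂ = d₁ − σ√T = 0.941090 − 0.511496 = 0.429594
N(d₁) = 0.826671,  N(d₂) = 0.666255,  e^(−rT) = 0.972660
E₀ = V₀·N(d₁) − D·e^(−rT)·N(d₂)
   = 389.7996·0.826671 − 282.2530·0.972660·0.666255 = 139.324821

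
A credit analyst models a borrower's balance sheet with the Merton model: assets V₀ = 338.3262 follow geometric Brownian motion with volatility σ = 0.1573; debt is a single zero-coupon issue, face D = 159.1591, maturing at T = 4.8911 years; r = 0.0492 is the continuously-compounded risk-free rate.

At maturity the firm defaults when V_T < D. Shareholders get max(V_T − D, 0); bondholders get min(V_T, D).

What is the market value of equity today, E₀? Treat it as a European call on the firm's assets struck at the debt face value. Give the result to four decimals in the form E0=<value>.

E0=213.2516

d₁ = [ln(V₀/D) + (r + σ²/2)T] / (σ√T)
   = [ln(338.3262/159.1591) + (0.0492 + 0.5·0.1573²)·4.8911] / (0.1573·√4.8911)
   = [0.754106 + 0.301153] / 0.347882 = 3.033383
d₂ = d₁ − σ√T = 3.033383 − 0.347882 = 2.685500
N(d₁) = 0.998791,  N(d₂) = 0.996379,  e^(−rT) = 0.786123
E₀ = V₀·N(d₁) − D·e^(−rT)·N(d₂)
   = 338.3262·0.998791 − 159.1591·0.786123·0.996379 = 213.251562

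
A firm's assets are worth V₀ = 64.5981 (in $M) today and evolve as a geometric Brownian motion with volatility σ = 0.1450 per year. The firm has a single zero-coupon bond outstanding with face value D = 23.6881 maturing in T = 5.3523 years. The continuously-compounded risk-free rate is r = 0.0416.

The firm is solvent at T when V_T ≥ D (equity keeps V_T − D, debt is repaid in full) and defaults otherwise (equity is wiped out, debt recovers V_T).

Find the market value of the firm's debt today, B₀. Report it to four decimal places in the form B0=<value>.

d₁ = [ln(V₀/D) + (r + σ²/2)T] / (σ√T)
   = [ln(64.5981/23.6881) + (0.0416 + 0.5·0.1450²)·5.3523] / (0.1450·√5.3523)
   = [1.003212 + 0.278922] / 0.335458 = 3.822039
d₂ = d₁ − σ√T = 3.822039 − 0.335458 = 3.486581
N(d₁) = 0.999934,  N(d₂) = 0.999755,  e^(−rT) = 0.800390
E₀ = V₀·N(d₁) − D·e^(−rT)·N(d₂)
   = 64.5981·0.999934 − 23.6881·0.800390·0.999755 = 45.638735
B₀ = V₀ − E₀ = 64.5981 − 45.638735 = 18.959365

B0=18.9594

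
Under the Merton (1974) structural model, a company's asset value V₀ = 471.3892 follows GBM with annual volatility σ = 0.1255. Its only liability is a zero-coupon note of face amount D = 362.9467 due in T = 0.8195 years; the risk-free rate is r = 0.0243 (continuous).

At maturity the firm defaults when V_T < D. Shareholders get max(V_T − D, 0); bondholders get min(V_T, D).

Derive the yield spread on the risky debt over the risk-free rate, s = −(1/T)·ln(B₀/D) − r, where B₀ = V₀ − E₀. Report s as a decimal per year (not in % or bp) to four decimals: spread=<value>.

d₁ = [ln(V₀/D) + (r + σ²/2)T] / (σ√T)
   = [ln(471.3892/362.9467) + (0.0243 + 0.5·0.1255²)·0.8195] / (0.1255·√0.8195)
   = [0.261428 + 0.026368] / 0.113610 = 2.533179
d₂ = d₁ − σ√T = 2.533179 − 0.113610 = 2.419569
N(d₁) = 0.994348,  N(d₂) = 0.992231,  e^(−rT) = 0.980283
E₀ = V₀·N(d₁) − D·e^(−rT)·N(d₂)
   = 471.3892·0.994348 − 362.9467·0.980283·0.992231 = 115.698846
B₀ = V₀ − E₀ = 471.3892 − 115.698846 = 355.690354
spread = −(1/T)·ln(B₀/D) − r = −(1/0.8195)·ln(355.690354/362.9467) − 0.0243 = 0.00034360

spread=0.0003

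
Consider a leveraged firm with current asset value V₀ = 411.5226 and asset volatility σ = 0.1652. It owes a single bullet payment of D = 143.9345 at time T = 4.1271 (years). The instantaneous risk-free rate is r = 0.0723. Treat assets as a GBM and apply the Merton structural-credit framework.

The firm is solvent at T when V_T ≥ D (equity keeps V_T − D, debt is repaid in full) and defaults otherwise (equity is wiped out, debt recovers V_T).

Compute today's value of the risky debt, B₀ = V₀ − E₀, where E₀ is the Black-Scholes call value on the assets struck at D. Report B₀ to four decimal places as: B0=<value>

d₁ = [ln(V₀/D) + (r + σ²/2)T] / (σ√T)
   = [ln(411.5226/143.9345) + (0.0723 + 0.5·0.1652²)·4.1271] / (0.1652·√4.1271)
   = [1.050506 + 0.354706] / 0.335608 = 4.187059
d₂ = d₁ − σ√T = 4.187059 − 0.335608 = 3.851451
N(d₁) = 0.999986,  N(d₂) = 0.999941,  e^(−rT) = 0.742012
E₀ = V₀·N(d₁) − D·e^(−rT)·N(d₂)
   = 411.5226·0.999986 − 143.9345·0.742012·0.999941 = 304.721872
B₀ = V₀ − E₀ = 411.5226 − 304.721872 = 106.800728

B0=106.8007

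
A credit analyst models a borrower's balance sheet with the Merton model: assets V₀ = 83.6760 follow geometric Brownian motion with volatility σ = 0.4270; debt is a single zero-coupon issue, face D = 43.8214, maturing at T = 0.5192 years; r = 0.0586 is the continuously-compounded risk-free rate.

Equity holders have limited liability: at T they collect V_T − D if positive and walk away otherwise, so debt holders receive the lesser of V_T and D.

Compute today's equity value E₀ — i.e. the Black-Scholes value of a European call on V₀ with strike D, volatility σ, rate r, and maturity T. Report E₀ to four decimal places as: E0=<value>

E0=41.2563

d₁ = [ln(V₀/D) + (r + σ²/2)T] / (σ√T)
   = [ln(83.6760/43.8214) + (0.0586 + 0.5·0.4270²)·0.5192] / (0.4270·√0.5192)
   = [0.646830 + 0.077758] / 0.307677 = 2.355026
d₂ = d₁ − σ√T = 2.355026 − 0.307677 = 2.047349
N(d₁) = 0.990739,  N(d₂) = 0.979688,  e^(−rT) = 0.970033
E₀ = V₀·N(d₁) − D·e^(−rT)·N(d₂)
   = 83.6760·0.990739 − 43.8214·0.970033·0.979688 = 41.256318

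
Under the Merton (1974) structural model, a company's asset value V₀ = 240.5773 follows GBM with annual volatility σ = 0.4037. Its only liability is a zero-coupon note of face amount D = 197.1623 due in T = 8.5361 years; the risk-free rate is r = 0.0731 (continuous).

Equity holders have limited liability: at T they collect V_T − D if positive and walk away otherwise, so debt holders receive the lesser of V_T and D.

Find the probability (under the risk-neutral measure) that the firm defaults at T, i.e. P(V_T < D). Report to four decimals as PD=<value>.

d₁ = [ln(V₀/D) + (r + σ²/2)T] / (σ√T)
   = [ln(240.5773/197.1623) + (0.0731 + 0.5·0.4037²)·8.5361] / (0.4037·√8.5361)
   = [0.199014 + 1.319569] / 1.179474 = 1.287508
d₂ = d₁ − σ√T = 1.287508 − 1.179474 = 0.108034
risk-neutral PD = N(−d₂) = N(-0.108034) = 0.456984

PD=0.4570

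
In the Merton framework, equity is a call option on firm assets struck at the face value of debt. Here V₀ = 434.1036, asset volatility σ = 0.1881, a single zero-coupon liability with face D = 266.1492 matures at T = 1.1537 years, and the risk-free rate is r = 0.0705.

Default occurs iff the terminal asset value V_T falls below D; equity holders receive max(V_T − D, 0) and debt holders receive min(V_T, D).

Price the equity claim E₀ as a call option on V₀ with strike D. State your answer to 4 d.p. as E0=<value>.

d₁ = [ln(V₀/D) + (r + σ²/2)T] / (σ√T)
   = [ln(434.1036/266.1492) + (0.0705 + 0.5·0.1881²)·1.1537] / (0.1881·√1.1537)
   = [0.489226 + 0.101746] / 0.202039 = 2.925038
d₂ = d₁ − σ√T = 2.925038 − 0.202039 = 2.722999
N(d₁) = 0.998278,  N(d₂) = 0.996765,  e^(−rT) = 0.921884
E₀ = V₀·N(d₁) − D·e^(−rT)·N(d₂)
   = 434.1036·0.998278 − 266.1492·0.921884·0.996765 = 188.790988

E0=188.7910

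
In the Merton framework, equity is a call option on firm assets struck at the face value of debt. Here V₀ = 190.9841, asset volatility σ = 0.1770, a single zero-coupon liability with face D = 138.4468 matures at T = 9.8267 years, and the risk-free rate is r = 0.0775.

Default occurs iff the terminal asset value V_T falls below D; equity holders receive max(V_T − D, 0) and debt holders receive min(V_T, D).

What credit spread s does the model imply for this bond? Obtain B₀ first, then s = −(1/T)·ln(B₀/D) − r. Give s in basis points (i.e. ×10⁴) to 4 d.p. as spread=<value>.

spread=9.1173

d₁ = [ln(V₀/D) + (r + σ²/2)T] / (σ√T)
   = [ln(190.9841/138.4468) + (0.0775 + 0.5·0.1770²)·9.8267] / (0.1770·√9.8267)
   = [0.321704 + 0.915500] / 0.554852 = 2.229791
d₂ = d₁ − σ√T = 2.229791 − 0.554852 = 1.674939
N(d₁) = 0.987119,  N(d₂) = 0.953027,  e^(−rT) = 0.466933
E₀ = V₀·N(d₁) − D·e^(−rT)·N(d₂)
   = 190.9841·0.987119 − 138.4468·0.466933·0.953027 = 126.915297
B₀ = V₀ − E₀ = 190.9841 − 126.915297 = 64.068803
spread = −(1/T)·ln(B₀/D) − r = −(1/9.8267)·ln(64.068803/138.4468) − 0.0775 = 0.00091173
in basis points: 0.00091173 × 10⁴ = 9.1173 bp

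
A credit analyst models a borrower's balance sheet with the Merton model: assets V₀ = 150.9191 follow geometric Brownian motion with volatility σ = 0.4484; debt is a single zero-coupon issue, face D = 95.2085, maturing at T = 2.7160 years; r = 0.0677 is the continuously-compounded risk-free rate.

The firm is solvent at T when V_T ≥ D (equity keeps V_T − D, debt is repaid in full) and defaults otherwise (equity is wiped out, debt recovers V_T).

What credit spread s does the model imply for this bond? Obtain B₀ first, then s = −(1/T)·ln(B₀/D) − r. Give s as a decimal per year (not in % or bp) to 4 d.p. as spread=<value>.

spread=0.0402

d₁ = [ln(V₀/D) + (r + σ²/2)T] / (σ√T)
   = [ln(150.9191/95.2085) + (0.0677 + 0.5·0.4484²)·2.7160] / (0.4484·√2.7160)
   = [0.460675 + 0.456916] / 0.738976 = 1.241705
d₂ = d₁ − σ√T = 1.241705 − 0.738976 = 0.502729
N(d₁) = 0.892827,  N(d₂) = 0.692423,  e^(−rT) = 0.832041
E₀ = V₀·N(d₁) − D·e^(−rT)·N(d₂)
   = 150.9191·0.892827 − 95.2085·0.832041·0.692423 = 79.892778
B₀ = V₀ − E₀ = 150.9191 − 79.892778 = 71.026322
spread = −(1/T)·ln(B₀/D) − r = −(1/2.7160)·ln(71.026322/95.2085) − 0.0677 = 0.04018611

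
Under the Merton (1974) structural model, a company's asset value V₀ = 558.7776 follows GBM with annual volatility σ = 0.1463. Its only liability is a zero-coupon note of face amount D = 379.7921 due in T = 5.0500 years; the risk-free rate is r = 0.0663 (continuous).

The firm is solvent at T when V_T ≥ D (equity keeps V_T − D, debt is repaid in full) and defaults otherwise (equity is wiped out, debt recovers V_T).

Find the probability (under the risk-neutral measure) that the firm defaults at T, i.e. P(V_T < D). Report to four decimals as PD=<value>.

d₁ = [ln(V₀/D) + (r + σ²/2)T] / (σ√T)
   = [ln(558.7776/379.7921) + (0.0663 + 0.5·0.1463²)·5.0500] / (0.1463·√5.0500)
   = [0.386128 + 0.388859] / 0.328768 = 2.357243
d₂ = d₁ − σ√T = 2.357243 − 0.328768 = 2.028474
risk-neutral PD = N(−d₂) = N(-2.028474) = 0.021256

PD=0.0213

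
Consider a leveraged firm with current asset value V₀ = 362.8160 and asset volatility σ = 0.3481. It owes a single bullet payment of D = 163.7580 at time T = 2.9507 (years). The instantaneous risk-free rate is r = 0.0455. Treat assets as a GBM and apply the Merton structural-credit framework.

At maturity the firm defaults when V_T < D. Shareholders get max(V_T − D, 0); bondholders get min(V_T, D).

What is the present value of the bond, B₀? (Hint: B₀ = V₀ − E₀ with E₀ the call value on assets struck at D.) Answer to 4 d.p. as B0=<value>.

B0=139.7773

d₁ = [ln(V₀/D) + (r + σ²/2)T] / (σ√T)
   = [ln(362.8160/163.7580) + (0.0455 + 0.5·0.3481²)·2.9507] / (0.3481·√2.9507)
   = [0.795506 + 0.313030] / 0.597952 = 1.853888
d₂ = d₁ − σ√T = 1.853888 − 0.597952 = 1.255935
N(d₁) = 0.968122,  N(d₂) = 0.895430,  e^(−rT) = 0.874365
E₀ = V₀·N(d₁) − D·e^(−rT)·N(d₂)
   = 362.8160·0.968122 − 163.7580·0.874365·0.895430 = 223.038697
B₀ = V₀ − E₀ = 362.8160 − 223.038697 = 139.777303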